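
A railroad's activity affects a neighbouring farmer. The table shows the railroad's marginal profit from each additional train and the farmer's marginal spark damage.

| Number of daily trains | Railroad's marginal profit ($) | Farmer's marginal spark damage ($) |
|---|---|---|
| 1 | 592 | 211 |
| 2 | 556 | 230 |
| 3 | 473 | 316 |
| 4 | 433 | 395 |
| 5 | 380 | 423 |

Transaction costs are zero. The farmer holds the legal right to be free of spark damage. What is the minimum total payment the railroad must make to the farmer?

Efficient level: marginal profit ≥ marginal spark damage through level 4, so k* = 4.
With the farmer holding the right, the railroad must at least compensate total damage at k*: 211 + 230 + 316 + 395 = 1152.

$1152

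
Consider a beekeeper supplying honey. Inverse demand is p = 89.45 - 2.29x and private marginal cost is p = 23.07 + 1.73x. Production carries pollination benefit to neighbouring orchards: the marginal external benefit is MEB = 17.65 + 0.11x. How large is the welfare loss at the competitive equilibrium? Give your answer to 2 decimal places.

Market equilibrium (private): 23.07 + 1.73x = 89.45 - 2.29x → x_m = 16.5124.
Social marginal cost = private MC − MEB = 5.42 + 1.62x.
Set SMC = demand: 5.42 + 1.62x = 89.45 - 2.29x → x* = 21.4910.
Height of the DWL triangle at x_m is demand(x_m) − SMC(x_m) = MEB(x_m) = 19.4664.
DWL = ½ × 4.9786 × 19.4664 = 48.4577.

DWL = 48.46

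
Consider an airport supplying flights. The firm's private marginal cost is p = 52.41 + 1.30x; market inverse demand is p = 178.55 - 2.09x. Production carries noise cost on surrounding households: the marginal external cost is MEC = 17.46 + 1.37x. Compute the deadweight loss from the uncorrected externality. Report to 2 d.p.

DWL = 491.98

Market equilibrium (private): 52.41 + 1.30x = 178.55 - 2.09x → x_m = 37.2094.
Social marginal cost = private MC + MEC = 69.87 + 2.67x.
Set SMC = demand: 69.87 + 2.67x = 178.55 - 2.09x → x* = 22.8319.
The loss is the area between SMC and demand from x* to x_m; with linear curves that's a triangle of height MEC(x_m).
DWL = ½ × 14.3775 × 68.4369 = 491.9758.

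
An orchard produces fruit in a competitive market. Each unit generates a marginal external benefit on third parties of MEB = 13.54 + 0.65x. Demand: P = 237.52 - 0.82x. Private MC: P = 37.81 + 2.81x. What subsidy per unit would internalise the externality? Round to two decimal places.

Social marginal cost = private MC − MEB = 24.27 + 2.16x.
Set SMC = demand: 24.27 + 2.16x = 237.52 - 0.82x → x* = 71.5604.
The Pigouvian subsidy equals MEB at x*: 13.54 + 0.65×71.5604 = 60.0543.

subsidy = 60.05 per unit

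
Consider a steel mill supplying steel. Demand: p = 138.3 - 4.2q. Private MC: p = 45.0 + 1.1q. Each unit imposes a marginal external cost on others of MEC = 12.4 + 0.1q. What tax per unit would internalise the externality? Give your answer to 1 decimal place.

tax = 13.9 per unit

Social marginal cost = private MC + MEC = 57.4 + 1.2q.
Set SMC = demand: 57.4 + 1.2q = 138.3 - 4.2q → q* = 14.9815.
The Pigouvian tax equals MEC at q*: 12.4 + 0.1×14.9815 = 13.8982.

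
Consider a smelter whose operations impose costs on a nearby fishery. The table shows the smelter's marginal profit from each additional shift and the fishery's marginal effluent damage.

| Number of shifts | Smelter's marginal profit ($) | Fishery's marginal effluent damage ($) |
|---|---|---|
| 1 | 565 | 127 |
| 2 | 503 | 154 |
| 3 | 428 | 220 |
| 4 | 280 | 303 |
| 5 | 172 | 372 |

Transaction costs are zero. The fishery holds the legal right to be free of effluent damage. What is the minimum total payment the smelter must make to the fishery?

$501

Efficient level: marginal profit ≥ marginal effluent damage through level 3, so k* = 3.
With the fishery holding the right, the smelter must at least compensate total damage at k*: 127 + 154 + 220 = 501.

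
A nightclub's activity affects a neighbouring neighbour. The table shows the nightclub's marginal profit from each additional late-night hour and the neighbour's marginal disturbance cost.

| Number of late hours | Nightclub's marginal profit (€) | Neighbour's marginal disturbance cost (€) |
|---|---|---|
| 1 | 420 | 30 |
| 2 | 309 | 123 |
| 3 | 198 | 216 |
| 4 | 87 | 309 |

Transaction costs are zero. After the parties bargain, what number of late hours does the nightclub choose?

Bargaining reaches the level where marginal profit last exceeds marginal disturbance cost.
That holds through level 2 (309 ≥ 123) but not at 3 (198 < 216).

2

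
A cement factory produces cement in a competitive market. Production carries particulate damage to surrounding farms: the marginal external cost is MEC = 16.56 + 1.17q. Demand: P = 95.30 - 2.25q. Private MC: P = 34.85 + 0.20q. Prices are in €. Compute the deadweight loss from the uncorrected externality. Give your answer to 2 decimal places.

DWL = €285.04

Market equilibrium (private): 34.85 + 0.20q = 95.30 - 2.25q → q_m = 24.6735.
Social marginal cost = private MC + MEC = 51.41 + 1.37q.
Set SMC = demand: 51.41 + 1.37q = 95.30 - 2.25q → q* = 12.1243.
Height of the DWL triangle at q_m is SMC(q_m) − demand(q_m) = MEC(q_m) = 45.4280.
DWL = ½ × 12.5492 × 45.4280 = 285.0425.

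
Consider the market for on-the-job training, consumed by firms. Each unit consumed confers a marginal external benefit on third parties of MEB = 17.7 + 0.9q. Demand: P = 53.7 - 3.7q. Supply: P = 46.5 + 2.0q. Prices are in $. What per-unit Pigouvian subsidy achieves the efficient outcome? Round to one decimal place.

Social marginal benefit = demand + MEB = 71.4 - 2.8q.
Set SMB = MC: 71.4 - 2.8q = 46.5 + 2.0q → q* = 5.1875.
The Pigouvian subsidy equals MEB at q*: 17.7 + 0.9×5.1875 = 22.3688.

subsidy = $22.4 per unit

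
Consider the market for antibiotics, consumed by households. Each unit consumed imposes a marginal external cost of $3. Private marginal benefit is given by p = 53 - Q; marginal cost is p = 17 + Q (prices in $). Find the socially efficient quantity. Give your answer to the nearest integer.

Q* = 17

Social marginal benefit = demand − MEC = 50 - Q.
Set SMB = MC: 50 - Q = 17 + Q → Q* = 16.5000.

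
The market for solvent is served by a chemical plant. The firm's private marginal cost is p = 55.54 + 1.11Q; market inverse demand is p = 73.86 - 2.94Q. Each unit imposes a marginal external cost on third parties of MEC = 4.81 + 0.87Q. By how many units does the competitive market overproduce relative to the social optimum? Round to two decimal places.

Market equilibrium (private): 55.54 + 1.11Q = 73.86 - 2.94Q → Q_m = 4.5235.
Social marginal cost = private MC + MEC = 60.35 + 1.98Q.
Set SMC = demand: 60.35 + 1.98Q = 73.86 - 2.94Q → Q* = 2.7459.
Gap = |4.5235 − 2.7459| = 1.7776.

1.78 units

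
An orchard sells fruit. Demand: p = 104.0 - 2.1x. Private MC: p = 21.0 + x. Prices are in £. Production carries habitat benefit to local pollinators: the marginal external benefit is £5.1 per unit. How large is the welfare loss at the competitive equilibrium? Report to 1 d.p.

Market equilibrium (private): 21.0 + x = 104.0 - 2.1x → x_m = 26.7742.
Social marginal cost = private MC − MEB = 15.9 + x.
Set SMC = demand: 15.9 + x = 104.0 - 2.1x → x* = 28.4194.
The loss is the area between SMC and demand from x* to x_m; with linear curves that's a triangle of height MEB(x_m).
DWL = ½ × 1.6452 × 5.1000 = 4.1953.

DWL = £4.2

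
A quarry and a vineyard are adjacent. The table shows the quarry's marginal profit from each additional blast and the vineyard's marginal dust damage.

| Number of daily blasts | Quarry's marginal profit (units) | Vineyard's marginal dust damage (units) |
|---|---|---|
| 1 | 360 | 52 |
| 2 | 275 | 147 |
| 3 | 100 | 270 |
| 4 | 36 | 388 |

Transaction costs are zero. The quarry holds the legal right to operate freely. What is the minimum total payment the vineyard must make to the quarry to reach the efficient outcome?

136

Left alone the quarry would choose level 4 (marginal profit stays positive).
Efficient level: k* = 2 (marginal profit ≥ marginal dust damage through 2).
The vineyard must at least cover the quarry's forgone profit from cutting 4→2: 100 + 36 = 136.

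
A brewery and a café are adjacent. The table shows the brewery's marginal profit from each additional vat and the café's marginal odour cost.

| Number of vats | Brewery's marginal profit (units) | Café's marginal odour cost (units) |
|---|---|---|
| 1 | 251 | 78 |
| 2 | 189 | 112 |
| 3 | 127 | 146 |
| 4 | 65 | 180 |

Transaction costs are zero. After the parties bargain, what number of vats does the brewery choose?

2

Bargaining reaches the level where marginal profit last exceeds marginal odour cost.
That holds through level 2 (189 ≥ 112) but not at 3 (127 < 146).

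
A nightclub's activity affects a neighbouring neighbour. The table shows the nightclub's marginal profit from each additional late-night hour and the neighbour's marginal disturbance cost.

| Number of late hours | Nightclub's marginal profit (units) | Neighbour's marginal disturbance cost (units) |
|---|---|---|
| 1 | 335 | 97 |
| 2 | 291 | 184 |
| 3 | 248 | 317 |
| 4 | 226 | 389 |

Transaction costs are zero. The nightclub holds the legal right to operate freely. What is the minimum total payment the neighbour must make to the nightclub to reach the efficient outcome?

Left alone the nightclub would choose level 4 (marginal profit stays positive).
Efficient level: k* = 2 (marginal profit ≥ marginal disturbance cost through 2).
The neighbour must at least cover the nightclub's forgone profit from cutting 4→2: 248 + 226 = 474.

474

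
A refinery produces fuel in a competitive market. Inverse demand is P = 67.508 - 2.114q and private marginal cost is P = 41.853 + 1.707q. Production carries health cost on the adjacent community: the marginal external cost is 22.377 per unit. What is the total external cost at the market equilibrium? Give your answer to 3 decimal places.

150.244

Market equilibrium (private): 41.853 + 1.707q = 67.508 - 2.114q → q_m = 6.7142.
Total external cost = MEC × q_m = 22.377 × 6.7142 = 150.2437.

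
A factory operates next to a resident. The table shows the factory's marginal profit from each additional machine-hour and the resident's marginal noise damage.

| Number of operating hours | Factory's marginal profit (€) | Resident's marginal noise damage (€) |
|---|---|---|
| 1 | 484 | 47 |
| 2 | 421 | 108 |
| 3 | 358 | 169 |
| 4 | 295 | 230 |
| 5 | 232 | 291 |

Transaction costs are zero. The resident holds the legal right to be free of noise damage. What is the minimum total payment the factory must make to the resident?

Efficient level: marginal profit ≥ marginal noise damage through level 4, so k* = 4.
With the resident holding the right, the factory must at least compensate total damage at k*: 47 + 108 + 169 + 230 = 554.

€554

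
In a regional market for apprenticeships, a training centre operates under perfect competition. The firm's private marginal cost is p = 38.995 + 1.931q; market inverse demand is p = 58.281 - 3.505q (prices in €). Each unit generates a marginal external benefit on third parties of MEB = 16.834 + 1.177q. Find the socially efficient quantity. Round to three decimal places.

Social marginal cost = private MC − MEB = 22.161 + 0.754q.
Set SMC = demand: 22.161 + 0.754q = 58.281 - 3.505q → q* = 8.4809.

q* = 8.481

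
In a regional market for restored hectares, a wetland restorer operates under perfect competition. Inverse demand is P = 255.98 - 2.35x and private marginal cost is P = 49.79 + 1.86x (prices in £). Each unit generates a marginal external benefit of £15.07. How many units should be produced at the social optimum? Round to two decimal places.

Social marginal cost = private MC − MEB = 34.72 + 1.86x.
Set SMC = demand: 34.72 + 1.86x = 255.98 - 2.35x → x* = 52.5558.

x* = 52.56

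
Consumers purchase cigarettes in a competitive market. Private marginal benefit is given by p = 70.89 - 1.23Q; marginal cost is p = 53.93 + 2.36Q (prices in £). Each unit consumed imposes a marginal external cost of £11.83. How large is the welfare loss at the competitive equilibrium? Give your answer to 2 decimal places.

Market equilibrium (private): 53.93 + 2.36Q = 70.89 - 1.23Q → Q_m = 4.7242.
Social marginal benefit = demand − MEC = 59.06 - 1.23Q.
Set SMB = MC: 59.06 - 1.23Q = 53.93 + 2.36Q → Q* = 1.4290.
The welfare-loss triangle has base |Q_m − Q*| and height MEC(Q_m) (the vertical gap between SMB and MC is zero at Q* and MEC at Q_m).
DWL = ½ × 3.2952 × 11.8300 = 19.4911.

DWL = £19.49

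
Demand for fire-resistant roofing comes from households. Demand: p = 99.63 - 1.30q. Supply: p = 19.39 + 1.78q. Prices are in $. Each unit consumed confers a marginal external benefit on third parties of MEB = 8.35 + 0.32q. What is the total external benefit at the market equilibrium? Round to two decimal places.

Market equilibrium (private): 19.39 + 1.78q = 99.63 - 1.30q → q_m = 26.0519.
Total external benefit = ∫₀^{q_m} (8.35 + 0.32q) dq = 8.35×26.0519 + ½×0.32×26.0519² = 326.1256.

$326.13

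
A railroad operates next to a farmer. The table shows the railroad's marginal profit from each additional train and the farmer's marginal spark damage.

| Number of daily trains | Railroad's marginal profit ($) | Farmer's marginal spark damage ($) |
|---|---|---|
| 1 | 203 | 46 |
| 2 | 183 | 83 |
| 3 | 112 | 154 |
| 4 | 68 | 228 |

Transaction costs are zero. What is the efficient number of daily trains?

Bargaining reaches the level where marginal profit last exceeds marginal spark damage.
That holds through level 2 (183 ≥ 83) but not at 3 (112 < 154).

2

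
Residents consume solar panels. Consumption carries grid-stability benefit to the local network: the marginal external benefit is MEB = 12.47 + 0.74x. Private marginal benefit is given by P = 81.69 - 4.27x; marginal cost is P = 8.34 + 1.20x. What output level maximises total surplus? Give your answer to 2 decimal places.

x* = 18.14

Social marginal benefit = demand + MEB = 94.16 - 3.53x.
Set SMB = MC: 94.16 - 3.53x = 8.34 + 1.20x → x* = 18.1438.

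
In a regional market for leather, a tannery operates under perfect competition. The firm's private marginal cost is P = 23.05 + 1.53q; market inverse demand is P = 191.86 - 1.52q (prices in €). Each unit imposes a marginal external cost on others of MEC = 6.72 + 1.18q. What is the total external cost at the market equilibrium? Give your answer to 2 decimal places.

Market equilibrium (private): 23.05 + 1.53q = 191.86 - 1.52q → q_m = 55.3475.
Total external cost = ∫₀^{q_m} (6.72 + 1.18q) dq = 6.72×55.3475 + ½×1.18×55.3475² = 2179.3092.

€2179.31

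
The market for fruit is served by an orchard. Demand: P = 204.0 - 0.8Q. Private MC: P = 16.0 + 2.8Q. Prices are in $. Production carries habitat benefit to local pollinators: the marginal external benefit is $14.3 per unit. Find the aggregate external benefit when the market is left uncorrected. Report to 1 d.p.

$746.8

Market equilibrium (private): 16.0 + 2.8Q = 204.0 - 0.8Q → Q_m = 52.2222.
Total external benefit = MEB × Q_m = 14.3 × 52.2222 = 746.7775.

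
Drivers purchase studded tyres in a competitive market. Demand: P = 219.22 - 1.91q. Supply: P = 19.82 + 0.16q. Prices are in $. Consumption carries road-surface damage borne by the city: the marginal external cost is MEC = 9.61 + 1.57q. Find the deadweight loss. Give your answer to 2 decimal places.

Market equilibrium (private): 19.82 + 0.16q = 219.22 - 1.91q → q_m = 96.3285.
Social marginal benefit = demand − MEC = 209.61 - 3.48q.
Set SMB = MC: 209.61 - 3.48q = 19.82 + 0.16q → q* = 52.1401.
Height of the DWL triangle at q_m is MC(q_m) − SMB(q_m) = MEC(q_m) = 160.8457.
DWL = ½ × 44.1884 × 160.8457 = 3553.7571.

DWL = $3553.76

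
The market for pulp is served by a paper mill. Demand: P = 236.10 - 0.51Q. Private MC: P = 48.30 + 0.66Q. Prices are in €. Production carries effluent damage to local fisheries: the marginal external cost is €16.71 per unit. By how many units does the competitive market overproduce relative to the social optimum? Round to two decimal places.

14.28 units

Market equilibrium (private): 48.30 + 0.66Q = 236.10 - 0.51Q → Q_m = 160.5128.
Social marginal cost = private MC + MEC = 65.01 + 0.66Q.
Set SMC = demand: 65.01 + 0.66Q = 236.10 - 0.51Q → Q* = 146.2308.
Gap = |160.5128 − 146.2308| = 14.2820.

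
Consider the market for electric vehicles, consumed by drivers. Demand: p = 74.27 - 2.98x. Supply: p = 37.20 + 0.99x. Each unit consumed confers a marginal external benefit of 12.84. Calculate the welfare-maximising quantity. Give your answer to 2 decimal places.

x* = 12.57

Social marginal benefit = demand + MEB = 87.11 - 2.98x.
Set SMB = MC: 87.11 - 2.98x = 37.20 + 0.99x → x* = 12.5718.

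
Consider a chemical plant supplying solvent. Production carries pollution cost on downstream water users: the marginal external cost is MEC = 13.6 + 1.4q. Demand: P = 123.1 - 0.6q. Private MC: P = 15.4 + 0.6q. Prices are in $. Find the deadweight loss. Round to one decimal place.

DWL = $3729.0

Market equilibrium (private): 15.4 + 0.6q = 123.1 - 0.6q → q_m = 89.7500.
Social marginal cost = private MC + MEC = 29.0 + 2.0q.
Set SMC = demand: 29.0 + 2.0q = 123.1 - 0.6q → q* = 36.1923.
The welfare-loss triangle has base |q_m − q*| and height MEC(q_m) (the vertical gap between SMC and demand is zero at q* and MEC at q_m).
DWL = ½ × 53.5577 × 139.2500 = 3728.9549.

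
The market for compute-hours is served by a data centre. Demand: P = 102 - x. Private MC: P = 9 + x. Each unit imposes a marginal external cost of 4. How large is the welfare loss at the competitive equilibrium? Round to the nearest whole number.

DWL = 4

Market equilibrium (private): 9 + x = 102 - x → x_m = 46.5000.
Social marginal cost = private MC + MEC = 13 + x.
Set SMC = demand: 13 + x = 102 - x → x* = 44.5000.
Height of the DWL triangle at x_m is SMC(x_m) − demand(x_m) = MEC(x_m) = 4.0000.
DWL = ½ × 2.0000 × 4.0000 = 4.0000.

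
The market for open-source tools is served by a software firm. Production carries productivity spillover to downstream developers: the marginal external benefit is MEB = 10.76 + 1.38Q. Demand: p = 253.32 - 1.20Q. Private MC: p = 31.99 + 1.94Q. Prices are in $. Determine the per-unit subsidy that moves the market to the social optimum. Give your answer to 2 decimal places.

Social marginal cost = private MC − MEB = 21.23 + 0.56Q.
Set SMC = demand: 21.23 + 0.56Q = 253.32 - 1.20Q → Q* = 131.8693.
The Pigouvian subsidy equals MEB at Q*: 10.76 + 1.38×131.8693 = 192.7396.

subsidy = $192.74 per unit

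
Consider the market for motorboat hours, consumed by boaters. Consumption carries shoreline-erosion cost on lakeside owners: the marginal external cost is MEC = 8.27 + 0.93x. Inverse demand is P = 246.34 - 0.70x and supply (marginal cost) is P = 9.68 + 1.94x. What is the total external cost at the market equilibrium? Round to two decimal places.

4478.11

Market equilibrium (private): 9.68 + 1.94x = 246.34 - 0.70x → x_m = 89.6439.
Total external cost = ∫₀^{x_m} (8.27 + 0.93x) dx = 8.27×89.6439 + ½×0.93×89.6439² = 4478.1084.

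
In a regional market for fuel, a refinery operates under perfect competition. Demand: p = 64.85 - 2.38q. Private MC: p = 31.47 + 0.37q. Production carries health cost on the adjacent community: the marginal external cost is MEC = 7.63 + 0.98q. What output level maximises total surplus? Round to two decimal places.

q* = 6.90

Social marginal cost = private MC + MEC = 39.10 + 1.35q.
Set SMC = demand: 39.10 + 1.35q = 64.85 - 2.38q → q* = 6.9035.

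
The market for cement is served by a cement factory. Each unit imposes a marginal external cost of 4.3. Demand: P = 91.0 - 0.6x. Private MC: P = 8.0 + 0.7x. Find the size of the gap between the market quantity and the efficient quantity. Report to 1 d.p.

Market equilibrium (private): 8.0 + 0.7x = 91.0 - 0.6x → x_m = 63.8462.
Social marginal cost = private MC + MEC = 12.3 + 0.7x.
Set SMC = demand: 12.3 + 0.7x = 91.0 - 0.6x → x* = 60.5385.
Gap = |63.8462 − 60.5385| = 3.3077.

3.3 units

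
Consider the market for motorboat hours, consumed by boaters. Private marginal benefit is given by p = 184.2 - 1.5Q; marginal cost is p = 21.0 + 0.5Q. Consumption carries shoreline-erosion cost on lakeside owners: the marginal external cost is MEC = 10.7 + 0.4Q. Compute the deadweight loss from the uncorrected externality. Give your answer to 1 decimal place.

Market equilibrium (private): 21.0 + 0.5Q = 184.2 - 1.5Q → Q_m = 81.6000.
Social marginal benefit = demand − MEC = 173.5 - 1.9Q.
Set SMB = MC: 173.5 - 1.9Q = 21.0 + 0.5Q → Q* = 63.5417.
Height of the DWL triangle at Q_m is MC(Q_m) − SMB(Q_m) = MEC(Q_m) = 43.3400.
DWL = ½ × 18.0583 × 43.3400 = 391.3234.

DWL = 391.3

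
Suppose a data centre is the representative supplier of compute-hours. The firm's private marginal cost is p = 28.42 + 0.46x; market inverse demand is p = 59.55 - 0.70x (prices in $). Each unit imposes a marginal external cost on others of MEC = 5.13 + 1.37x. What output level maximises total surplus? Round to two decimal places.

x* = 10.28

Social marginal cost = private MC + MEC = 33.55 + 1.83x.
Set SMC = demand: 33.55 + 1.83x = 59.55 - 0.70x → x* = 10.2767.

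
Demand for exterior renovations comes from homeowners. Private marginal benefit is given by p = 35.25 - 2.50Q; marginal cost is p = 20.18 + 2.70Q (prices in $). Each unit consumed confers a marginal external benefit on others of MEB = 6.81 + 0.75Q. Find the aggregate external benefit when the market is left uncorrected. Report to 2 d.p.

Market equilibrium (private): 20.18 + 2.70Q = 35.25 - 2.50Q → Q_m = 2.8981.
Total external benefit = ∫₀^{Q_m} (6.81 + 0.75Q) dQ = 6.81×2.8981 + ½×0.75×2.8981² = 22.8857.

$22.89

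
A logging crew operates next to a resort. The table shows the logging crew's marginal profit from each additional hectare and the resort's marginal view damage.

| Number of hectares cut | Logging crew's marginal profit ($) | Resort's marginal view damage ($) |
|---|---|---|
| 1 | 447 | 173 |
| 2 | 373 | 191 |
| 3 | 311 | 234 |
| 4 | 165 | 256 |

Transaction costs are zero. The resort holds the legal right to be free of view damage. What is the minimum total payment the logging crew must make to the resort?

Efficient level: marginal profit ≥ marginal view damage through level 3, so k* = 3.
With the resort holding the right, the logging crew must at least compensate total damage at k*: 173 + 191 + 234 = 598.

$598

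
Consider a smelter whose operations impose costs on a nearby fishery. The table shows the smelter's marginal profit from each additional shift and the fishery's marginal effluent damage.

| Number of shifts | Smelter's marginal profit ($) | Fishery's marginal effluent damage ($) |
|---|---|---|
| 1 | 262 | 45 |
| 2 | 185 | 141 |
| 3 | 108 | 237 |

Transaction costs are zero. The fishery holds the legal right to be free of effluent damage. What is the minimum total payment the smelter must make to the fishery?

$186

Efficient level: marginal profit ≥ marginal effluent damage through level 2, so k* = 2.
With the fishery holding the right, the smelter must at least compensate total damage at k*: 45 + 141 = 186.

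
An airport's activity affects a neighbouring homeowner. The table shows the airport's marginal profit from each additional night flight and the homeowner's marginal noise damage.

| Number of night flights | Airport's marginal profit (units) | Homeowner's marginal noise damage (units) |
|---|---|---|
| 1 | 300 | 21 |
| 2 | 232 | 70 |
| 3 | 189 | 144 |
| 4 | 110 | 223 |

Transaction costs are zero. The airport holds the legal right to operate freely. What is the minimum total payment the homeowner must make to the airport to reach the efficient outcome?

110

Left alone the airport would choose level 4 (marginal profit stays positive).
Efficient level: k* = 3 (marginal profit ≥ marginal noise damage through 3).
The homeowner must at least cover the airport's forgone profit from cutting 4→3: 110 = 110.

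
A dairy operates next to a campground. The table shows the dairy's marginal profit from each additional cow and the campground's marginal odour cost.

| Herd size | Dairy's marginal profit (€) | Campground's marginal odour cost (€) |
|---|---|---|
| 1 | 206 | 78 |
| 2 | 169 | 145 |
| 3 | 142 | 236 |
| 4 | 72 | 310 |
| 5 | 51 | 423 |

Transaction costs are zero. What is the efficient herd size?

Bargaining reaches the level where marginal profit last exceeds marginal odour cost.
That holds through level 2 (169 ≥ 145) but not at 3 (142 < 236).

2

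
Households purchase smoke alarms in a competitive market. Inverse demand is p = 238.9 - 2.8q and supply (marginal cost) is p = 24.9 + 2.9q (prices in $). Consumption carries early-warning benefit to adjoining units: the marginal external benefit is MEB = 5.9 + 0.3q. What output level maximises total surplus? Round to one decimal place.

q* = 40.7

Social marginal benefit = demand + MEB = 244.8 - 2.5q.
Set SMB = MC: 244.8 - 2.5q = 24.9 + 2.9q → q* = 40.7222.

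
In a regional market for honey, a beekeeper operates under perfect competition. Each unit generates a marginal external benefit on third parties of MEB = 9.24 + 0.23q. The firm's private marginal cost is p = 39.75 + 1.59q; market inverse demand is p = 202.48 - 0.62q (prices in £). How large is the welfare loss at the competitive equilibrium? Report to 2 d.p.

Market equilibrium (private): 39.75 + 1.59q = 202.48 - 0.62q → q_m = 73.6335.
Social marginal cost = private MC − MEB = 30.51 + 1.36q.
Set SMC = demand: 30.51 + 1.36q = 202.48 - 0.62q → q* = 86.8535.
The welfare-loss triangle has base |q_m − q*| and height MEB(q_m) (the vertical gap between SMC and demand is zero at q* and MEB at q_m).
DWL = ½ × 13.2200 × 26.1757 = 173.0214.

DWL = £173.02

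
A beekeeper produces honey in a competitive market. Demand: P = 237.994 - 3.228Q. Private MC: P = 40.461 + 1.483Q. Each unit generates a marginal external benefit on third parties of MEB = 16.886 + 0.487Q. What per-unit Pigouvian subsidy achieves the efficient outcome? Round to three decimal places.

Social marginal cost = private MC − MEB = 23.575 + 0.996Q.
Set SMC = demand: 23.575 + 0.996Q = 237.994 - 3.228Q → Q* = 50.7621.
The Pigouvian subsidy equals MEB at Q*: 16.886 + 0.487×50.7621 = 41.6071.

subsidy = 41.607 per unit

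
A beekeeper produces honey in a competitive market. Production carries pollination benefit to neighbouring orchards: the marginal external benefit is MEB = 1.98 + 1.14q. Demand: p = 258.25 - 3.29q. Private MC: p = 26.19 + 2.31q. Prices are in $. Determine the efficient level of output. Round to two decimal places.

q* = 52.48

Social marginal cost = private MC − MEB = 24.21 + 1.17q.
Set SMC = demand: 24.21 + 1.17q = 258.25 - 3.29q → q* = 52.4753.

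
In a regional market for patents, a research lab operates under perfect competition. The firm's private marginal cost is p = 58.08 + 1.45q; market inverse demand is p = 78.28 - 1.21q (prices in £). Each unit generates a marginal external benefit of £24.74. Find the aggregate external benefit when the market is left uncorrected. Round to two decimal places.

Market equilibrium (private): 58.08 + 1.45q = 78.28 - 1.21q → q_m = 7.5940.
Total external benefit = MEB × q_m = 24.74 × 7.5940 = 187.8756.

£187.88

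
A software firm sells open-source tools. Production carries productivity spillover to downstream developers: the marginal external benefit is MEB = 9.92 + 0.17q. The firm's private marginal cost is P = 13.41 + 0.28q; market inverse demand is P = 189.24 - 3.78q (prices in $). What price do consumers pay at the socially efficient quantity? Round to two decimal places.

Social marginal cost = private MC − MEB = 3.49 + 0.11q.
Set SMC = demand: 3.49 + 0.11q = 189.24 - 3.78q → q* = 47.7506.
Consumer price on the demand curve at q*: 189.24 − 3.78×47.7506 = 8.7427.

P = $8.74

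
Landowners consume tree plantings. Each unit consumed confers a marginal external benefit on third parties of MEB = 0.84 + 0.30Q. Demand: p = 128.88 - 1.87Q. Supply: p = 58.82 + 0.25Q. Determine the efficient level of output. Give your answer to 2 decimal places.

Social marginal benefit = demand + MEB = 129.72 - 1.57Q.
Set SMB = MC: 129.72 - 1.57Q = 58.82 + 0.25Q → Q* = 38.9560.

Q* = 38.96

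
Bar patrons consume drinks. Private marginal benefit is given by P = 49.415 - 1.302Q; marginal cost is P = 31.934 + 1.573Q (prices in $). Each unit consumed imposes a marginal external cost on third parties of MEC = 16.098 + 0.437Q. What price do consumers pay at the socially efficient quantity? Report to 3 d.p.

Social marginal benefit = demand − MEC = 33.317 - 1.739Q.
Set SMB = MC: 33.317 - 1.739Q = 31.934 + 1.573Q → Q* = 0.4176.
Consumer price on the demand curve at Q*: 49.415 − 1.302×0.4176 = 48.8713.

P = $48.871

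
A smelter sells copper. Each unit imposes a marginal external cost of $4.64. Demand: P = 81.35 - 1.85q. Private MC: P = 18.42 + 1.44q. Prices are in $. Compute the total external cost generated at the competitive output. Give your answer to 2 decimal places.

$88.75

Market equilibrium (private): 18.42 + 1.44q = 81.35 - 1.85q → q_m = 19.1277.
Total external cost = MEC × q_m = 4.64 × 19.1277 = 88.7525.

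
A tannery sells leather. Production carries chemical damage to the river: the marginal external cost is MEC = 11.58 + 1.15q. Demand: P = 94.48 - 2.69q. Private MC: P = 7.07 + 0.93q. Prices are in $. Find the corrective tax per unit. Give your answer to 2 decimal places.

Social marginal cost = private MC + MEC = 18.65 + 2.08q.
Set SMC = demand: 18.65 + 2.08q = 94.48 - 2.69q → q* = 15.8973.
The Pigouvian tax equals MEC at q*: 11.58 + 1.15×15.8973 = 29.8619.

tax = $29.86 per unit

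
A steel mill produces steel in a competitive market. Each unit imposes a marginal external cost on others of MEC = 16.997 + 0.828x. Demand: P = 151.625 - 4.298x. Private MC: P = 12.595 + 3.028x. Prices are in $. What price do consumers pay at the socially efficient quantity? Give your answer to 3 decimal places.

Social marginal cost = private MC + MEC = 29.592 + 3.856x.
Set SMC = demand: 29.592 + 3.856x = 151.625 - 4.298x → x* = 14.9660.
Consumer price on the demand curve at x*: 151.625 − 4.298×14.9660 = 87.3011.

P = $87.301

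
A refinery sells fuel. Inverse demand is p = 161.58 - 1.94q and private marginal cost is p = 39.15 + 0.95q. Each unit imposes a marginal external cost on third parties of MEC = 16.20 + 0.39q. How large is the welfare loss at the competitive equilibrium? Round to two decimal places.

Market equilibrium (private): 39.15 + 0.95q = 161.58 - 1.94q → q_m = 42.3633.
Social marginal cost = private MC + MEC = 55.35 + 1.34q.
Set SMC = demand: 55.35 + 1.34q = 161.58 - 1.94q → q* = 32.3872.
Height of the DWL triangle at q_m is SMC(q_m) − demand(q_m) = MEC(q_m) = 32.7217.
DWL = ½ × 9.9761 × 32.7217 = 163.2175.

DWL = 163.22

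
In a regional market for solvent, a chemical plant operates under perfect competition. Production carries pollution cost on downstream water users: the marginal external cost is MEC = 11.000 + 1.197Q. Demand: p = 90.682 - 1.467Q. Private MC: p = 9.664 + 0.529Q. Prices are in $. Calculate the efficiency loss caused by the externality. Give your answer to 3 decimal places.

Market equilibrium (private): 9.664 + 0.529Q = 90.682 - 1.467Q → Q_m = 40.5902.
Social marginal cost = private MC + MEC = 20.664 + 1.726Q.
Set SMC = demand: 20.664 + 1.726Q = 90.682 - 1.467Q → Q* = 21.9286.
The loss is the area between SMC and demand from Q* to Q_m; with linear curves that's a triangle of height MEC(Q_m).
DWL = ½ × 18.6616 × 59.5864 = 555.9888.

DWL = $555.989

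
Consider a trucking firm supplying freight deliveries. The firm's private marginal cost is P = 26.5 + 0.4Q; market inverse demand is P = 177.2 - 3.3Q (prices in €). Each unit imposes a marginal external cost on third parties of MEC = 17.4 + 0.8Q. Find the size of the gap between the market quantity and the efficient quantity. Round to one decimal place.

Market equilibrium (private): 26.5 + 0.4Q = 177.2 - 3.3Q → Q_m = 40.7297.
Social marginal cost = private MC + MEC = 43.9 + 1.2Q.
Set SMC = demand: 43.9 + 1.2Q = 177.2 - 3.3Q → Q* = 29.6222.
Gap = |40.7297 − 29.6222| = 11.1075.

11.1 units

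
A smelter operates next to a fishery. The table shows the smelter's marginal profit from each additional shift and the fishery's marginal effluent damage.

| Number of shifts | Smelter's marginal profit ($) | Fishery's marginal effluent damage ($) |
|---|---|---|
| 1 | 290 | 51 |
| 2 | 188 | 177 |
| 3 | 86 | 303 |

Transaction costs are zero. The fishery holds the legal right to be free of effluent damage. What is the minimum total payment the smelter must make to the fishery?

Efficient level: marginal profit ≥ marginal effluent damage through level 2, so k* = 2.
With the fishery holding the right, the smelter must at least compensate total damage at k*: 51 + 177 = 228.

$228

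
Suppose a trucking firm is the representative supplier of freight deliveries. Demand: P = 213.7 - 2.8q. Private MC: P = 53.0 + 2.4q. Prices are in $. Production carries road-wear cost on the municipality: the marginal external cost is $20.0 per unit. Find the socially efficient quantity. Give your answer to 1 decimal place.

Social marginal cost = private MC + MEC = 73.0 + 2.4q.
Set SMC = demand: 73.0 + 2.4q = 213.7 - 2.8q → q* = 27.0577.

q* = 27.1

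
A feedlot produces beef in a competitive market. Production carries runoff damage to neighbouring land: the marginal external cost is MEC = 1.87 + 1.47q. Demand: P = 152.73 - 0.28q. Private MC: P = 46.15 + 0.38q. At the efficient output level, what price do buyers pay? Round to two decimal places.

Social marginal cost = private MC + MEC = 48.02 + 1.85q.
Set SMC = demand: 48.02 + 1.85q = 152.73 - 0.28q → q* = 49.1596.
Consumer price on the demand curve at q*: 152.73 − 0.28×49.1596 = 138.9653.

P = 138.97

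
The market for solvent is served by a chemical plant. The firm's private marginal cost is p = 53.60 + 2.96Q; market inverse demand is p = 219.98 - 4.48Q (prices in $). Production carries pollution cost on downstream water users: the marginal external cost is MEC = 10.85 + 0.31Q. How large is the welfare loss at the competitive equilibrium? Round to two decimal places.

DWL = $20.40

Market equilibrium (private): 53.60 + 2.96Q = 219.98 - 4.48Q → Q_m = 22.3629.
Social marginal cost = private MC + MEC = 64.45 + 3.27Q.
Set SMC = demand: 64.45 + 3.27Q = 219.98 - 4.48Q → Q* = 20.0684.
Between Q* and Q_m the wedge SMC − demand runs linearly from 0 to MEC(Q_m), so the loss is a triangle.
DWL = ½ × 2.2945 × 17.7825 = 20.4010.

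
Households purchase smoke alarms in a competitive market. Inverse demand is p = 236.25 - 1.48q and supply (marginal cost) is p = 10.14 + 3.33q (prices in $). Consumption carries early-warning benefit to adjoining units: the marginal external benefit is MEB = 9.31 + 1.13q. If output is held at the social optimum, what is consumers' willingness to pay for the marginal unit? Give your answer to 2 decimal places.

Social marginal benefit = demand + MEB = 245.56 - 0.35q.
Set SMB = MC: 245.56 - 0.35q = 10.14 + 3.33q → q* = 63.9728.
Consumer price on the demand curve at q*: 236.25 − 1.48×63.9728 = 141.5703.

P = $141.57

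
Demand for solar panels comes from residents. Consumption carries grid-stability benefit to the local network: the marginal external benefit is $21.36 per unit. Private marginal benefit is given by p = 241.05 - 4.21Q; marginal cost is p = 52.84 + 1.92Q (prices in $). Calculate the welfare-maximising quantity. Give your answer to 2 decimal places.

Q* = 34.19

Social marginal benefit = demand + MEB = 262.41 - 4.21Q.
Set SMB = MC: 262.41 - 4.21Q = 52.84 + 1.92Q → Q* = 34.1876.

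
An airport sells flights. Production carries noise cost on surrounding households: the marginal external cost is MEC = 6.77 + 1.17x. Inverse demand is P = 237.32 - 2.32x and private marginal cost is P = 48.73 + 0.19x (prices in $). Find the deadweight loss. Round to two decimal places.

DWL = $1217.94

Market equilibrium (private): 48.73 + 0.19x = 237.32 - 2.32x → x_m = 75.1355.
Social marginal cost = private MC + MEC = 55.50 + 1.36x.
Set SMC = demand: 55.50 + 1.36x = 237.32 - 2.32x → x* = 49.4076.
The loss is the area between SMC and demand from x* to x_m; with linear curves that's a triangle of height MEC(x_m).
DWL = ½ × 25.7279 × 94.6785 = 1217.9395.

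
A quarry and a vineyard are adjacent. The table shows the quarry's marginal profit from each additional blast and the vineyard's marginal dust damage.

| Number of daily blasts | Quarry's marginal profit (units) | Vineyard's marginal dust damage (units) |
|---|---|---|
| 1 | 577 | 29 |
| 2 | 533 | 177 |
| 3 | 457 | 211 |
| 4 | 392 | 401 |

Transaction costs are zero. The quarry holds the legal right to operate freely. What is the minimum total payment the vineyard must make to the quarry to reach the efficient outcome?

Left alone the quarry would choose level 4 (marginal profit stays positive).
Efficient level: k* = 3 (marginal profit ≥ marginal dust damage through 3).
The vineyard must at least cover the quarry's forgone profit from cutting 4→3: 392 = 392.

392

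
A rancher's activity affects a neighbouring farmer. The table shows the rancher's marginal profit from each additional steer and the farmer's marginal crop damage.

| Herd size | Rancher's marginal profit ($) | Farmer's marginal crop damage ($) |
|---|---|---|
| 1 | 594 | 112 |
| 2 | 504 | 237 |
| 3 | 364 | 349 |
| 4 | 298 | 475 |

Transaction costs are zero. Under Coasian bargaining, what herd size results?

Bargaining reaches the level where marginal profit last exceeds marginal crop damage.
That holds through level 3 (364 ≥ 349) but not at 4 (298 < 475).

3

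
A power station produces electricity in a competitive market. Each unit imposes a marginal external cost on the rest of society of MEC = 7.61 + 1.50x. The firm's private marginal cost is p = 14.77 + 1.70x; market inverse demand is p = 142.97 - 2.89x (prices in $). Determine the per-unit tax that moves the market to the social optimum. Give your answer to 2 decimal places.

tax = $37.31 per unit

Social marginal cost = private MC + MEC = 22.38 + 3.20x.
Set SMC = demand: 22.38 + 3.20x = 142.97 - 2.89x → x* = 19.8013.
The Pigouvian tax equals MEC at x*: 7.61 + 1.50×19.8013 = 37.3120.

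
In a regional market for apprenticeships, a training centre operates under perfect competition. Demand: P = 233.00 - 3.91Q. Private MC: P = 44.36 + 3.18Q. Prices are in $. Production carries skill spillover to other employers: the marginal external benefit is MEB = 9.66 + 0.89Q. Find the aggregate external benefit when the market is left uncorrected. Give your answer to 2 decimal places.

Market equilibrium (private): 44.36 + 3.18Q = 233.00 - 3.91Q → Q_m = 26.6065.
Total external benefit = ∫₀^{Q_m} (9.66 + 0.89Q) dQ = 9.66×26.6065 + ½×0.89×26.6065² = 572.0369.

$572.04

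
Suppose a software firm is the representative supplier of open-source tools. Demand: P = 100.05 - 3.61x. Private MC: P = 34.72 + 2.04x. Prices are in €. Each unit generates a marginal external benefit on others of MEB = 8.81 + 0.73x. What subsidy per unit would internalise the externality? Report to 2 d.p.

Social marginal cost = private MC − MEB = 25.91 + 1.31x.
Set SMC = demand: 25.91 + 1.31x = 100.05 - 3.61x → x* = 15.0691.
The Pigouvian subsidy equals MEB at x*: 8.81 + 0.73×15.0691 = 19.8104.

subsidy = €19.81 per unit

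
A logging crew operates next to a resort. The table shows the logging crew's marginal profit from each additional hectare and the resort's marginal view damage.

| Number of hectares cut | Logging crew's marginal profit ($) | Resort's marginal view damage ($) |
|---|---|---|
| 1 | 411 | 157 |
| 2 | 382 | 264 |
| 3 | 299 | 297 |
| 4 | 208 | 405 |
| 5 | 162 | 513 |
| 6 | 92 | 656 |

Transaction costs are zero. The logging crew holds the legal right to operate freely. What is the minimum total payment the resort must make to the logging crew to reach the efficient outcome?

$462

Left alone the logging crew would choose level 6 (marginal profit stays positive).
Efficient level: k* = 3 (marginal profit ≥ marginal view damage through 3).
The resort must at least cover the logging crew's forgone profit from cutting 6→3: 208 + 162 + 92 = 462.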